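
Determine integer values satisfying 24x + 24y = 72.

Step 1: Check solvability.
gcd(24, 24) = 24
Since 24 divides 72, solutions exist.

Step 2: Apply extended Euclidean algorithm to find gcd.
We find integers such that 24*x0 + 24*y0 = 24

Step 3: Scale the particular solution.
Multiply by 72/24 = 3:
x = 0, y = 3

Step 4: Verify.
24*(0) + 24*(3) = 72 = 72 ✓

x = 0, y = 3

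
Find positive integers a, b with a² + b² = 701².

We need a² + b² = 701² = 491401.
Trying: 651² + 260² = 423801 + 67600 = 491401 ✓

(651, 260, 701)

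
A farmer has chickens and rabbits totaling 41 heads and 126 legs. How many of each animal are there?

Let c = chickens, r = rabbits.
Heads: c + r = 41
Legs: 2c + 4r = 126
From the first equation, c = 41 - r. Substitute:
2(41 - r) + 4r = 126
82 + 2r = 126
r = (126 - 82)/2 = 22
c = 41 - 22 = 19

Chickens: 19, Rabbits: 22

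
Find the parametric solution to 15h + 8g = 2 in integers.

Step 1: Compute gcd(15, 8) = 1.
Since 1 divides 2, solutions exist.

Step 2: Find a particular solution using extended Euclidean algorithm.
We get h₀ = -2, g₀ = 4.
Check: 15*-2 + 8*4 = 2 = 2 ✓

Step 3: Write the general solution.
h = -2 + (8/1)t = -2 + 8t
g = 4 - (15/1)t = 4 - 15t
for any integer t.

h = -2 + 8t, g = 4 - 15t for integer t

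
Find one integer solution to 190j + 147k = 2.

Step 1: Check solvability.
gcd(190, 147) = 1
Since 1 divides 2, solutions exist.

Step 2: Apply extended Euclidean algorithm to find gcd.
We find integers such that 190*x0 + 147*y0 = 1

Step 3: Scale the particular solution.
Multiply by 2/1 = 2:
j = -82, k = 106

Step 4: Verify.
190*(-82) + 147*(106) = 2 = 2 ✓

j = -82, k = 106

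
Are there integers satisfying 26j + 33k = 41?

Step 1: Compute gcd(26, 33).
gcd(26, 33) = 1

Step 2: Check divisibility.
Does 1 divide 41? 41 = 1 x 41, so yes.

By the theorem on linear Diophantine equations, 26j + 33k = 41 has integer solutions if and only if gcd(26, 33) divides 41. Since 1 | 41, solutions exist.

Yes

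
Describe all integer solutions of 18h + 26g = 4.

Step 1: Compute gcd(18, 26) = 2.
Since 2 divides 4, solutions exist.

Step 2: Find a particular solution using extended Euclidean algorithm.
We get h₀ = 6, g₀ = -4.
Check: 18*6 + 26*-4 = 4 = 4 ✓

Step 3: Write the general solution.
h = 6 + (26/2)t = 6 + 13t
g = -4 - (18/2)t = -4 - 9t
for any integer t.

h = 6 + 13t, g = -4 - 9t for integer t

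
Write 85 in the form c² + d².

We need to find integers c, d > 0 such that c² + d² = 85.
Trying c = 2: d² = 85 - 2² = 85 - 4 = 81
d = 9
Check: 2² + 9² = 4 + 81 = 85 ✓

85 = 2² + 9²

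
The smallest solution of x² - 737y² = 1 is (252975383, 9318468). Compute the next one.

Solutions to x² - Dy² = 1 are generated by powers of (x₀ + y₀√D).
The next solution satisfies x₁ + y₁√737 = (x₀ + y₀√737)², giving:
x₁ = x₀² + 737y₀² = 252975383² + 737·9318468² = 63996544403996689 + 63996544403996688 = 127993088807993377
y₁ = 2x₀y₀ = 2·252975383·9318468 = 4714686022546488

Verify: 127993088807993377² - 737·4714686022546488² = 16382230782610879464409649275864129 - 16382230782610879464409649275864128 = 1 ✓

x = 127993088807993377, y = 4714686022546488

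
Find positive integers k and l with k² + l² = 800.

We need to find integers k, l > 0 such that k² + l² = 800.
Trying k = 4: l² = 800 - 4² = 800 - 16 = 784
l = 28
Check: 4² + 28² = 16 + 784 = 800 ✓

800 = 4² + 28²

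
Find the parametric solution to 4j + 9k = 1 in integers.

Step 1: Compute gcd(4, 9) = 1.
Since 1 divides 1, solutions exist.

Step 2: Find a particular solution using extended Euclidean algorithm.
We get j₀ = -2, k₀ = 1.
Check: 4*-2 + 9*1 = 1 = 1 ✓

Step 3: Write the general solution.
j = -2 + (9/1)t = -2 + 9t
k = 1 - (4/1)t = 1 - 4t
for any integer t.

j = -2 + 9t, k = 1 - 4t for integer t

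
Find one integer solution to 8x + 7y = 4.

Step 1: Check solvability.
gcd(8, 7) = 1
Since 1 divides 4, solutions exist.

Step 2: Apply extended Euclidean algorithm to find gcd.
We find integers such that 8*x0 + 7*y0 = 1

Step 3: Scale the particular solution.
Multiply by 4/1 = 4:
x = 4, y = -4

Step 4: Verify.
8*(4) + 7*(-4) = 4 = 4 ✓

x = 4, y = -4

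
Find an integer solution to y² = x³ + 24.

Try small integer x values and check whether x³ + 24 is a perfect square.
x = 10: x³ + 24 = 10³ + 24 = 1000 + 24 = 1024
Is 1024 a perfect square? 32² = 1024 ✓
So (x, y) = (10, 32) is a solution.

x = 10, y = 32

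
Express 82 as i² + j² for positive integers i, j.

We need to find integers i, j > 0 such that i² + j² = 82.
Trying i = 1: j² = 82 - 1² = 82 - 1 = 81
j = 9
Check: 1² + 9² = 1 + 81 = 82 ✓

82 = 1² + 9²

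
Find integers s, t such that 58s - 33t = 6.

Step 1: Check solvability.
gcd(58, 33) = 1
Since 1 divides 6, solutions exist.

Step 2: Apply extended Euclidean algorithm to find gcd.
We find integers such that 58*x0 + 33*y0 = 1

Step 3: Scale the particular solution.
Multiply by 6/1 = 6:
s = 24, t = 42

Step 4: Verify.
58*(24) - 33*(42) = 6 = 6 ✓

s = 24, t = 42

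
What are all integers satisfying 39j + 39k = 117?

Step 1: Compute gcd(39, 39) = 39.
Since 39 divides 117, solutions exist.

Step 2: Find a particular solution using extended Euclidean algorithm.
We get j₀ = 0, k₀ = 3.
Check: 39*0 + 39*3 = 117 = 117 ✓

Step 3: Write the general solution.
j = 0 + (39/39)t = 0 + 1t
k = 3 - (39/39)t = 3 - 1t
for any integer t.

j = 0 + 1t, k = 3 - 1t for integer t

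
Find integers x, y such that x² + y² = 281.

We need to find integers x, y > 0 such that x² + y² = 281.
Trying x = 5: y² = 281 - 5² = 281 - 25 = 256
y = 16
Check: 5² + 16² = 25 + 256 = 281 ✓

281 = 5² + 16²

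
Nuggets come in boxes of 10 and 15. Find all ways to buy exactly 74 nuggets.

We need non-negative integers (x, y) with 10x + 15y = 74.
For each x in 0..7, check if 74 - 10x is a non-negative multiple of 15.
No x yields an integer y ≥ 0.

No solution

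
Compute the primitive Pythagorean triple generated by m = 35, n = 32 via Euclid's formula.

a = m² - n² = 1225 - 1024 = 201
b = 2mn = 2·35·32 = 2240
c = m² + n² = 1225 + 1024 = 2249
Verify: 201² + 2240² = 40401 + 5017600 = 5058001 = 2249² ✓

(201, 2240, 2249)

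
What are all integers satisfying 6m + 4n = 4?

Step 1: Compute gcd(6, 4) = 2.
Since 2 divides 4, solutions exist.

Step 2: Find a particular solution using extended Euclidean algorithm.
We get m₀ = 2, n₀ = -2.
Check: 6*2 + 4*-2 = 4 = 4 ✓

Step 3: Write the general solution.
m = 2 + (4/2)t = 2 + 2t
n = -2 - (6/2)t = -2 - 3t
for any integer t.

m = 2 + 2t, n = -2 - 3t for integer t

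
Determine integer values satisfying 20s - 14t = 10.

Step 1: Check solvability.
gcd(20, 14) = 2
Since 2 divides 10, solutions exist.

Step 2: Apply extended Euclidean algorithm to find gcd.
We find integers such that 20*x0 + 14*y0 = 2

Step 3: Scale the particular solution.
Multiply by 10/2 = 5:
s = -10, t = -15

Step 4: Verify.
20*(-10) - 14*(-15) = 10 = 10 ✓

s = -10, t = -15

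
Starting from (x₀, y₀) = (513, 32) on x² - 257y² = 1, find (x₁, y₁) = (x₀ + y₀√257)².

Solutions to x² - Dy² = 1 are generated by powers of (x₀ + y₀√D).
The next solution satisfies x₁ + y₁√257 = (x₀ + y₀√257)², giving:
x₁ = x₀² + 257y₀² = 513² + 257·32² = 263169 + 263168 = 526337
y₁ = 2x₀y₀ = 2·513·32 = 32832

Verify: 526337² - 257·32832² = 277030637569 - 277030637568 = 1 ✓

x = 526337, y = 32832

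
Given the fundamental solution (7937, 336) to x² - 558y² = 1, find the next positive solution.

Solutions to x² - Dy² = 1 are generated by powers of (x₀ + y₀√D).
The next solution satisfies x₁ + y₁√558 = (x₀ + y₀√558)², giving:
x₁ = x₀² + 558y₀² = 7937² + 558·336² = 62995969 + 62995968 = 125991937
y₁ = 2x₀y₀ = 2·7937·336 = 5333664

Verify: 125991937² - 558·5333664² = 15873968189011969 - 15873968189011968 = 1 ✓

x = 125991937, y = 5333664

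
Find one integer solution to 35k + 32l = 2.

Step 1: Check solvability.
gcd(35, 32) = 1
Since 1 divides 2, solutions exist.

Step 2: Apply extended Euclidean algorithm to find gcd.
We find integers such that 35*x0 + 32*y0 = 1

Step 3: Scale the particular solution.
Multiply by 2/1 = 2:
k = 22, l = -24

Step 4: Verify.
35*(22) + 32*(-24) = 2 = 2 ✓

k = 22, l = -24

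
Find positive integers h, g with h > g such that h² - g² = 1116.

Factor: h² - g² = (h+g)(h-g) = 1116.
We need two factors of 1116 with the same parity.
Use h+g = 558 and h-g = 2 (product 558·2 = 1116).
Adding: 2h = 560, so h = 280.
Subtracting: 2g = 556, so g = 278.
Check: 280² - 278² = 78400 - 77284 = 1116 ✓

h = 280, g = 278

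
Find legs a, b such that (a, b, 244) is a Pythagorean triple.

We need a² + b² = 244² = 59536.
Trying: 44² + 240² = 1936 + 57600 = 59536 ✓

(44, 240, 244)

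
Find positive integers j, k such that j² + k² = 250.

Search for j with 250 - j² a perfect square.
j = 5: 250 - 5² = 250 - 25 = 225 = 15² ✓
So j = 5, k = 15.

j = 5, k = 15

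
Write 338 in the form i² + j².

We need to find integers i, j > 0 such that i² + j² = 338.
Trying i = 7: j² = 338 - 7² = 338 - 49 = 289
j = 17
Check: 7² + 17² = 49 + 289 = 338 ✓

338 = 7² + 17²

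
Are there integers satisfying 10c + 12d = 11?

Step 1: Compute gcd(10, 12).
gcd(10, 12) = 2

Step 2: Check divisibility.
Does 2 divide 11? 11 = 2 x 5 + 1, so no.

By the theorem on linear Diophantine equations, 10c + 12d = 11 has integer solutions if and only if gcd(10, 12) divides 11. Since 2 does not divide 11, no solutions exist.

No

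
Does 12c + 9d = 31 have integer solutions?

Step 1: Compute gcd(12, 9).
gcd(12, 9) = 3

Step 2: Check divisibility.
Does 3 divide 31? 31 = 3 x 10 + 1, so no.

By the theorem on linear Diophantine equations, 12c + 9d = 31 has integer solutions if and only if gcd(12, 9) divides 31. Since 3 does not divide 31, no solutions exist.

No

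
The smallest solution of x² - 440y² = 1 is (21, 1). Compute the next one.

Solutions to x² - Dy² = 1 are generated by powers of (x₀ + y₀√D).
The next solution satisfies x₁ + y₁√440 = (x₀ + y₀√440)², giving:
x₁ = x₀² + 440y₀² = 21² + 440·1² = 441 + 440 = 881
y₁ = 2x₀y₀ = 2·21·1 = 42

Verify: 881² - 440·42² = 776161 - 776160 = 1 ✓

x = 881, y = 42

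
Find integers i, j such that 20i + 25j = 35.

Step 1: Check solvability.
gcd(20, 25) = 5
Since 5 divides 35, solutions exist.

Step 2: Apply extended Euclidean algorithm to find gcd.
We find integers such that 20*x0 + 25*y0 = 5

Step 3: Scale the particular solution.
Multiply by 35/5 = 7:
i = -7, j = 7

Step 4: Verify.
20*(-7) + 25*(7) = 35 = 35 ✓

i = -7, j = 7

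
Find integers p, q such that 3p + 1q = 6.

Step 1: Check solvability.
gcd(3, 1) = 1
Since 1 divides 6, solutions exist.

Step 2: Apply extended Euclidean algorithm to find gcd.
We find integers such that 3*x0 + 1*y0 = 1

Step 3: Scale the particular solution.
Multiply by 6/1 = 6:
p = 0, q = 6

Step 4: Verify.
3*(0) + 1*(6) = 6 = 6 ✓

p = 0, q = 6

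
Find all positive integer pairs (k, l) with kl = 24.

The positive divisors of 24 are: 1, 2, 3, 4, 6, 8, 12, 24.
Each divisor d gives the pair (d, 24/d):
(1, 24), (2, 12), (3, 8), (4, 6), (6, 4), (8, 3), (12, 2), (24, 1)

(1, 24), (2, 12), (3, 8), (4, 6), (6, 4), (8, 3), (12, 2), (24, 1)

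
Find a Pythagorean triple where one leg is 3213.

We need the other leg and hypotenuse such that 3213² + x² = c².
Take x = 1540, c = 3563: 3213² + 1540² = 10323369 + 2371600 = 12694969 = 3563² ✓
Triple: (3213, 1540, 3563)

(3213, 1540, 3563)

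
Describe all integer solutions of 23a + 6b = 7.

Step 1: Compute gcd(23, 6) = 1.
Since 1 divides 7, solutions exist.

Step 2: Find a particular solution using extended Euclidean algorithm.
We get a₀ = -7, b₀ = 28.
Check: 23*-7 + 6*28 = 7 = 7 ✓

Step 3: Write the general solution.
a = -7 + (6/1)t = -7 + 6t
b = 28 - (23/1)t = 28 - 23t
for any integer t.

a = -7 + 6t, b = 28 - 23t for integer t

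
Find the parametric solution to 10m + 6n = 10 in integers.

Step 1: Compute gcd(10, 6) = 2.
Since 2 divides 10, solutions exist.

Step 2: Find a particular solution using extended Euclidean algorithm.
We get m₀ = -5, n₀ = 10.
Check: 10*-5 + 6*10 = 10 = 10 ✓

Step 3: Write the general solution.
m = -5 + (6/2)t = -5 + 3t
n = 10 - (10/2)t = 10 - 5t
for any integer t.

m = -5 + 3t, n = 10 - 5t for integer t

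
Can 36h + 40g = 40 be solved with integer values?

Step 1: Compute gcd(36, 40).
gcd(36, 40) = 4

Step 2: Check divisibility.
Does 4 divide 40? 40 = 4 x 10, so yes.

By the theorem on linear Diophantine equations, 36h + 40g = 40 has integer solutions if and only if gcd(36, 40) divides 40. Since 4 | 40, solutions exist.

Yes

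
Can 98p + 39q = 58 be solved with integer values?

Step 1: Compute gcd(98, 39).
gcd(98, 39) = 1

Step 2: Check divisibility.
Does 1 divide 58? 58 = 1 x 58, so yes.

By the theorem on linear Diophantine equations, 98p + 39q = 58 has integer solutions if and only if gcd(98, 39) divides 58. Since 1 | 58, solutions exist.

Yes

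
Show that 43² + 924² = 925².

Compute a² + b²:
43² + 924² = 1849 + 853776 = 855625
Compute c²:
925² = 855625
Since 855625 = 855625, it is a Pythagorean triple.

Yes, it is a Pythagorean triple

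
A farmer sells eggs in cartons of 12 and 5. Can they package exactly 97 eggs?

We need non-negative a, b with 12a + 5b = 97.
gcd(12, 5) = 1 divides 97.
Try a = 1: 5b = 97 - 12 = 85, so b = 17.
One way: 1 cartons of 12 and 17 cartons of 5.

Yes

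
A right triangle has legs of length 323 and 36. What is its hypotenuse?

c² = a² + b² = 323² + 36² = 104329 + 1296 = 105625
c = 325

325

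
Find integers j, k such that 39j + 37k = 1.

Step 1: Check solvability.
gcd(39, 37) = 1
Since 1 divides 1, solutions exist.

Step 2: Apply extended Euclidean algorithm to find gcd.
We find integers such that 39*x0 + 37*y0 = 1

Step 3: Scale the particular solution.
Multiply by 1/1 = 1:
j = -18, k = 19

Step 4: Verify.
39*(-18) + 37*(19) = 1 = 1 ✓

j = -18, k = 19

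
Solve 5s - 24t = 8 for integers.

Step 1: Check solvability.
gcd(5, 24) = 1
Since 1 divides 8, solutions exist.

Step 2: Apply extended Euclidean algorithm to find gcd.
We find integers such that 5*x0 + 24*y0 = 1

Step 3: Scale the particular solution.
Multiply by 8/1 = 8:
s = 40, t = 8

Step 4: Verify.
5*(40) - 24*(8) = 8 = 8 ✓

s = 40, t = 8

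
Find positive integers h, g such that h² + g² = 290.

Search for h with 290 - h² a perfect square.
h = 1: 290 - 1² = 290 - 1 = 289 = 17² ✓
So h = 1, g = 17.

h = 1, g = 17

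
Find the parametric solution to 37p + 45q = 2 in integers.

Step 1: Compute gcd(37, 45) = 1.
Since 1 divides 2, solutions exist.

Step 2: Find a particular solution using extended Euclidean algorithm.
We get p₀ = -34, q₀ = 28.
Check: 37*-34 + 45*28 = 2 = 2 ✓

Step 3: Write the general solution.
p = -34 + (45/1)t = -34 + 45t
q = 28 - (37/1)t = 28 - 37t
for any integer t.

p = -34 + 45t, q = 28 - 37t for integer t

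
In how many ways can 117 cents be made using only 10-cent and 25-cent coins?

We need non-negative integers (x, y) with 10x + 25y = 117.
For each x from 0 to 11, check if (117 - 10x) is a non-negative multiple of 25.
Solutions (x, y): none
Count: 0

0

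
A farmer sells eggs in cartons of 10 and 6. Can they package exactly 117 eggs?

We need non-negative a, b with 10a + 6b = 117.
gcd(10, 6) = 2, and 2 does not divide 117.
No integer solutions exist.

No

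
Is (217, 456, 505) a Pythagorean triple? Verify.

Compute a² + b² = 217² + 456² = 47089 + 207936 = 255025
Compute c² = 505² = 255025
Since 255025 = 255025, confirmed.

Yes, it is a Pythagorean triple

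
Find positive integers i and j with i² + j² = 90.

We need to find integers i, j > 0 such that i² + j² = 90.
Trying i = 3: j² = 90 - 3² = 90 - 9 = 81
j = 9
Check: 3² + 9² = 9 + 81 = 90 ✓

90 = 3² + 9²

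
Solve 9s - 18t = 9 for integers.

Step 1: Check solvability.
gcd(9, 18) = 9
Since 9 divides 9, solutions exist.

Step 2: Apply extended Euclidean algorithm to find gcd.
We find integers such that 9*x0 + 18*y0 = 9

Step 3: Scale the particular solution.
Multiply by 9/9 = 1:
s = 1, t = 0

Step 4: Verify.
9*(1) - 18*(0) = 9 = 9 ✓

s = 1, t = 0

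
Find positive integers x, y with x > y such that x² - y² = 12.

Factor: x² - y² = (x+y)(x-y) = 12.
We need two factors of 12 with the same parity.
Use x+y = 6 and x-y = 2 (product 6·2 = 12).
Adding: 2x = 8, so x = 4.
Subtracting: 2y = 4, so y = 2.
Check: 4² - 2² = 16 - 4 = 12 ✓

x = 4, y = 2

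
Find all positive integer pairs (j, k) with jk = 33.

The positive divisors of 33 are: 1, 3, 11, 33.
Each divisor d gives the pair (d, 33/d):
(1, 33), (3, 11), (11, 3), (33, 1)

(1, 33), (3, 11), (11, 3), (33, 1)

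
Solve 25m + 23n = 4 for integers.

Step 1: Check solvability.
gcd(25, 23) = 1
Since 1 divides 4, solutions exist.

Step 2: Apply extended Euclidean algorithm to find gcd.
We find integers such that 25*x0 + 23*y0 = 1

Step 3: Scale the particular solution.
Multiply by 4/1 = 4:
m = -44, n = 48

Step 4: Verify.
25*(-44) + 23*(48) = 4 = 4 ✓

m = -44, n = 48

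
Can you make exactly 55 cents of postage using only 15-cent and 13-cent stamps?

We need non-negative x, y with 15x + 13y = 55.
gcd(15, 13) = 1 divides 55, so integer solutions exist, but checking x = 0..3 shows none with y ≥ 0.
So 55 cannot be made with non-negative stamp counts.

No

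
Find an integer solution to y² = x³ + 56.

Try small integer x values and check whether x³ + 56 is a perfect square.
x = 2: x³ + 56 = 2³ + 56 = 8 + 56 = 64
Is 64 a perfect square? 8² = 64 ✓
So (x, y) = (2, -8) is a solution.

x = 2, y = -8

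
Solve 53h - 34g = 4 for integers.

Step 1: Check solvability.
gcd(53, 34) = 1
Since 1 divides 4, solutions exist.

Step 2: Apply extended Euclidean algorithm to find gcd.
We find integers such that 53*x0 + 34*y0 = 1

Step 3: Scale the particular solution.
Multiply by 4/1 = 4:
h = 36, g = 56

Step 4: Verify.
53*(36) - 34*(56) = 4 = 4 ✓

h = 36, g = 56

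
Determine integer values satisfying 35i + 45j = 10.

Step 1: Check solvability.
gcd(35, 45) = 5
Since 5 divides 10, solutions exist.

Step 2: Apply extended Euclidean algorithm to find gcd.
We find integers such that 35*x0 + 45*y0 = 5

Step 3: Scale the particular solution.
Multiply by 10/5 = 2:
i = 8, j = -6

Step 4: Verify.
35*(8) + 45*(-6) = 10 = 10 ✓

i = 8, j = -6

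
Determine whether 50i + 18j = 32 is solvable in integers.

Step 1: Compute gcd(50, 18).
gcd(50, 18) = 2

Step 2: Check divisibility.
Does 2 divide 32? 32 = 2 x 16, so yes.

By the theorem on linear Diophantine equations, 50i + 18j = 32 has integer solutions if and only if gcd(50, 18) divides 32. Since 2 | 32, solutions exist.

Yes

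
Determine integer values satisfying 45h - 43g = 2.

Step 1: Check solvability.
gcd(45, 43) = 1
Since 1 divides 2, solutions exist.

Step 2: Apply extended Euclidean algorithm to find gcd.
We find integers such that 45*x0 + 43*y0 = 1

Step 3: Scale the particular solution.
Multiply by 2/1 = 2:
h = -42, g = -44

Step 4: Verify.
45*(-42) - 43*(-44) = 2 = 2 ✓

h = -42, g = -44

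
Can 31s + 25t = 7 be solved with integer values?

Step 1: Compute gcd(31, 25).
gcd(31, 25) = 1

Step 2: Check divisibility.
Does 1 divide 7? 7 = 1 x 7, so yes.

By the theorem on linear Diophantine equations, 31s + 25t = 7 has integer solutions if and only if gcd(31, 25) divides 7. Since 1 | 7, solutions exist.

Yes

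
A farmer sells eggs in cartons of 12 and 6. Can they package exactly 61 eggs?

We need non-negative a, b with 12a + 6b = 61.
gcd(12, 6) = 6, and 6 does not divide 61.
No integer solutions exist.

No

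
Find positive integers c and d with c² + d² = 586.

We need to find integers c, d > 0 such that c² + d² = 586.
Trying c = 15: d² = 586 - 15² = 586 - 225 = 361
d = 19
Check: 15² + 19² = 225 + 361 = 586 ✓

586 = 15² + 19²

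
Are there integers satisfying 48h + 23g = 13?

Step 1: Compute gcd(48, 23).
gcd(48, 23) = 1

Step 2: Check divisibility.
Does 1 divide 13? 13 = 1 x 13, so yes.

By the theorem on linear Diophantine equations, 48h + 23g = 13 has integer solutions if and only if gcd(48, 23) divides 13. Since 1 | 13, solutions exist.

Yes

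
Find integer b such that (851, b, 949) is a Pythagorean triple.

b² = c² - a² = 949² - 851² = 900601 - 724201 = 176400
b = sqrt(176400) = 420

420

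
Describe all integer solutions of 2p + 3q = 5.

Step 1: Compute gcd(2, 3) = 1.
Since 1 divides 5, solutions exist.

Step 2: Find a particular solution using extended Euclidean algorithm.
We get p₀ = -5, q₀ = 5.
Check: 2*-5 + 3*5 = 5 = 5 ✓

Step 3: Write the general solution.
p = -5 + (3/1)t = -5 + 3t
q = 5 - (2/1)t = 5 - 2t
for any integer t.

p = -5 + 3t, q = 5 - 2t for integer t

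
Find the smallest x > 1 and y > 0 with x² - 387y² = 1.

We seek the smallest positive integers (x, y) with x² - 387y² = 1, i.e., x² = 387y² + 1.
Try successive y values:
y = 1: x² = 387·1² + 1 = 388, not a perfect square
y = 2: x² = 387·2² + 1 = 1549, not a perfect square
y = 3: x² = 387·3² + 1 = 3484, not a perfect square
... continuing the search (or via continued fractions) ...
y = 177: x² = 387·177² + 1 = 12124324, x = 3482 ✓

Verify: 3482² - 387·177² = 12124324 - 12124323 = 1 ✓

x = 3482, y = 177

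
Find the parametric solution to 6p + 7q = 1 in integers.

Step 1: Compute gcd(6, 7) = 1.
Since 1 divides 1, solutions exist.

Step 2: Find a particular solution using extended Euclidean algorithm.
We get p₀ = -1, q₀ = 1.
Check: 6*-1 + 7*1 = 1 = 1 ✓

Step 3: Write the general solution.
p = -1 + (7/1)t = -1 + 7t
q = 1 - (6/1)t = 1 - 6t
for any integer t.

p = -1 + 7t, q = 1 - 6t for integer t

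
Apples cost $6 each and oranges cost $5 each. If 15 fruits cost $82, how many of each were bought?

Let a = apples, o = oranges.
a + o = 15
6a + 5o = 82
Substitute o = 15 - a:
6a + 5(15 - a) = 82
(6 - 5)a = 82 - 75
1a = 7
a = 7, o = 15 - 7 = 8

Apples: 7, Oranges: 8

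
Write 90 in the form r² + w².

We need to find integers r, w > 0 such that r² + w² = 90.
Trying r = 3: w² = 90 - 3² = 90 - 9 = 81
w = 9
Check: 3² + 9² = 9 + 81 = 90 ✓

90 = 3² + 9²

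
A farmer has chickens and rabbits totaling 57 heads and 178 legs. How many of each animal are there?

Let c = chickens, r = rabbits.
Heads: c + r = 57
Legs: 2c + 4r = 178
From the first equation, c = 57 - r. Substitute:
2(57 - r) + 4r = 178
114 + 2r = 178
r = (178 - 114)/2 = 32
c = 57 - 32 = 25

Chickens: 25, Rabbits: 32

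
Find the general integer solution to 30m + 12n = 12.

Step 1: Compute gcd(30, 12) = 6.
Since 6 divides 12, solutions exist.

Step 2: Find a particular solution using extended Euclidean algorithm.
We get m₀ = 2, n₀ = -4.
Check: 30*2 + 12*-4 = 12 = 12 ✓

Step 3: Write the general solution.
m = 2 + (12/6)t = 2 + 2t
n = -4 - (30/6)t = -4 - 5t
for any integer t.

m = 2 + 2t, n = -4 - 5t for integer t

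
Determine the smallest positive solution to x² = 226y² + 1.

We seek the smallest positive integers (x, y) with x² - 226y² = 1, i.e., x² = 226y² + 1.
Try successive y values:
y = 1: x² = 226·1² + 1 = 227, not a perfect square
y = 2: x² = 226·2² + 1 = 905, not a perfect square
y = 3: x² = 226·3² + 1 = 2035, not a perfect square
... continuing the search (or via continued fractions) ...
y = 30: x² = 226·30² + 1 = 203401, x = 451 ✓

Verify: 451² - 226·30² = 203401 - 203400 = 1 ✓

x = 451, y = 30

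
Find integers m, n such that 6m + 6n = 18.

Step 1: Check solvability.
gcd(6, 6) = 6
Since 6 divides 18, solutions exist.

Step 2: Apply extended Euclidean algorithm to find gcd.
We find integers such that 6*x0 + 6*y0 = 6

Step 3: Scale the particular solution.
Multiply by 18/6 = 3:
m = 0, n = 3

Step 4: Verify.
6*(0) + 6*(3) = 18 = 18 ✓

m = 0, n = 3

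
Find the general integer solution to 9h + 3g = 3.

Step 1: Compute gcd(9, 3) = 3.
Since 3 divides 3, solutions exist.

Step 2: Find a particular solution using extended Euclidean algorithm.
We get h₀ = 0, g₀ = 1.
Check: 9*0 + 3*1 = 3 = 3 ✓

Step 3: Write the general solution.
h = 0 + (3/3)t = 0 + 1t
g = 1 - (9/3)t = 1 - 3t
for any integer t.

h = 0 + 1t, g = 1 - 3t for integer t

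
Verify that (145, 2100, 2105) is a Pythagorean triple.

Compute a² + b²:
145² + 2100² = 21025 + 4410000 = 4431025
Compute c²:
2105² = 4431025
Since 4431025 = 4431025, it is a Pythagorean triple.

Yes, it is a Pythagorean triple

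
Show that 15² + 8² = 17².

Compute a² + b²:
15² + 8² = 225 + 64 = 289
Compute c²:
17² = 289
Since 289 = 289, it is a Pythagorean triple.

Yes, it is a Pythagorean triple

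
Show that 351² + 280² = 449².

Compute a² + b² = 351² + 280² = 123201 + 78400 = 201601
Compute c² = 449² = 201601
Since 201601 = 201601, confirmed.

Yes, it is a Pythagorean triple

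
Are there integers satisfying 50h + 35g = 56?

Step 1: Compute gcd(50, 35).
gcd(50, 35) = 5

Step 2: Check divisibility.
Does 5 divide 56? 56 = 5 x 11 + 1, so no.

By the theorem on linear Diophantine equations, 50h + 35g = 56 has integer solutions if and only if gcd(50, 35) divides 56. Since 5 does not divide 56, no solutions exist.

No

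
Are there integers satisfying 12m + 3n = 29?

Step 1: Compute gcd(12, 3).
gcd(12, 3) = 3

Step 2: Check divisibility.
Does 3 divide 29? 29 = 3 x 9 + 2, so no.

By the theorem on linear Diophantine equations, 12m + 3n = 29 has integer solutions if and only if gcd(12, 3) divides 29. Since 3 does not divide 29, no solutions exist.

No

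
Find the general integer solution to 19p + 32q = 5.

Step 1: Compute gcd(19, 32) = 1.
Since 1 divides 5, solutions exist.

Step 2: Find a particular solution using extended Euclidean algorithm.
We get p₀ = -25, q₀ = 15.
Check: 19*-25 + 32*15 = 5 = 5 ✓

Step 3: Write the general solution.
p = -25 + (32/1)t = -25 + 32t
q = 15 - (19/1)t = 15 - 19t
for any integer t.

p = -25 + 32t, q = 15 - 19t for integer t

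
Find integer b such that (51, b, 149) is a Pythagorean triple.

b² = c² - a² = 149² - 51² = 22201 - 2601 = 19600
b = sqrt(19600) = 140

140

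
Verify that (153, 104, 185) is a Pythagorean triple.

Compute a² + b²:
153² + 104² = 23409 + 10816 = 34225
Compute c²:
185² = 34225
Since 34225 = 34225, it is a Pythagorean triple.

Yes, it is a Pythagorean triple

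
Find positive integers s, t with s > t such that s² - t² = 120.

Factor: s² - t² = (s+t)(s-t) = 120.
We need two factors of 120 with the same parity.
Use s+t = 60 and s-t = 2 (product 60·2 = 120).
Adding: 2s = 62, so s = 31.
Subtracting: 2t = 58, so t = 29.
Check: 31² - 29² = 961 - 841 = 120 ✓

s = 31, t = 29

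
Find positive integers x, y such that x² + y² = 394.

Search for x with 394 - x² a perfect square.
x = 13: 394 - 13² = 394 - 169 = 225 = 15² ✓
So x = 13, y = 15.

x = 13, y = 15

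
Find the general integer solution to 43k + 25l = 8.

Step 1: Compute gcd(43, 25) = 1.
Since 1 divides 8, solutions exist.

Step 2: Find a particular solution using extended Euclidean algorithm.
We get k₀ = 56, l₀ = -96.
Check: 43*56 + 25*-96 = 8 = 8 ✓

Step 3: Write the general solution.
k = 56 + (25/1)t = 56 + 25t
l = -96 - (43/1)t = -96 - 43t
for any integer t.

k = 56 + 25t, l = -96 - 43t for integer t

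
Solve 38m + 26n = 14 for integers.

Step 1: Check solvability.
gcd(38, 26) = 2
Since 2 divides 14, solutions exist.

Step 2: Apply extended Euclidean algorithm to find gcd.
We find integers such that 38*x0 + 26*y0 = 2

Step 3: Scale the particular solution.
Multiply by 14/2 = 7:
m = -14, n = 21

Step 4: Verify.
38*(-14) + 26*(21) = 14 = 14 ✓

m = -14, n = 21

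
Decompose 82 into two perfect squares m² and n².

We need to find integers m, n > 0 such that m² + n² = 82.
Trying m = 1: n² = 82 - 1² = 82 - 1 = 81
n = 9
Check: 1² + 9² = 1 + 81 = 82 ✓

82 = 1² + 9²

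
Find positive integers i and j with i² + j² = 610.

We need to find integers i, j > 0 such that i² + j² = 610.
Trying i = 9: j² = 610 - 9² = 610 - 81 = 529
j = 23
Check: 9² + 23² = 81 + 529 = 610 ✓

610 = 9² + 23²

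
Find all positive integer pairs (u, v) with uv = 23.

The positive divisors of 23 are: 1, 23.
Each divisor d gives the pair (d, 23/d):
(1, 23), (23, 1)

(1, 23), (23, 1)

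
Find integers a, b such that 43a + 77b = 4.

Step 1: Check solvability.
gcd(43, 77) = 1
Since 1 divides 4, solutions exist.

Step 2: Apply extended Euclidean algorithm to find gcd.
We find integers such that 43*x0 + 77*y0 = 1

Step 3: Scale the particular solution.
Multiply by 4/1 = 4:
a = -136, b = 76

Step 4: Verify.
43*(-136) + 77*(76) = 4 = 4 ✓

a = -136, b = 76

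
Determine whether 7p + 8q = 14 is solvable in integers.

Step 1: Compute gcd(7, 8).
gcd(7, 8) = 1

Step 2: Check divisibility.
Does 1 divide 14? 14 = 1 x 14, so yes.

By the theorem on linear Diophantine equations, 7p + 8q = 14 has integer solutions if and only if gcd(7, 8) divides 14. Since 1 | 14, solutions exist.

Yes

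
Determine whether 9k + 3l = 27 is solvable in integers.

Step 1: Compute gcd(9, 3).
gcd(9, 3) = 3

Step 2: Check divisibility.
Does 3 divide 27? 27 = 3 x 9, so yes.

By the theorem on linear Diophantine equations, 9k + 3l = 27 has integer solutions if and only if gcd(9, 3) divides 27. Since 3 | 27, solutions exist.

Yes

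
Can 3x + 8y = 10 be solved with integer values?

Step 1: Compute gcd(3, 8).
gcd(3, 8) = 1

Step 2: Check divisibility.
Does 1 divide 10? 10 = 1 x 10, so yes.

By the theorem on linear Diophantine equations, 3x + 8y = 10 has integer solutions if and only if gcd(3, 8) divides 10. Since 1 | 10, solutions exist.

Yes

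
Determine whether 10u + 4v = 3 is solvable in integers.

Step 1: Compute gcd(10, 4).
gcd(10, 4) = 2

Step 2: Check divisibility.
Does 2 divide 3? 3 = 2 x 1 + 1, so no.

By the theorem on linear Diophantine equations, 10u + 4v = 3 has integer solutions if and only if gcd(10, 4) divides 3. Since 2 does not divide 3, no solutions exist.

No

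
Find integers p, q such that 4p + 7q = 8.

Step 1: Check solvability.
gcd(4, 7) = 1
Since 1 divides 8, solutions exist.

Step 2: Apply extended Euclidean algorithm to find gcd.
We find integers such that 4*x0 + 7*y0 = 1

Step 3: Scale the particular solution.
Multiply by 8/1 = 8:
p = 16, q = -8

Step 4: Verify.
4*(16) + 7*(-8) = 8 = 8 ✓

p = 16, q = -8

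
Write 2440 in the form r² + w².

We need to find integers r, w > 0 such that r² + w² = 2440.
Trying r = 18: w² = 2440 - 18² = 2440 - 324 = 2116
w = 46
Check: 18² + 46² = 324 + 2116 = 2440 ✓

2440 = 18² + 46²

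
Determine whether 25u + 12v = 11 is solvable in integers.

Step 1: Compute gcd(25, 12).
gcd(25, 12) = 1

Step 2: Check divisibility.
Does 1 divide 11? 11 = 1 x 11, so yes.

By the theorem on linear Diophantine equations, 25u + 12v = 11 has integer solutions if and only if gcd(25, 12) divides 11. Since 1 | 11, solutions exist.

Yes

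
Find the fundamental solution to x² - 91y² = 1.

We seek the smallest positive integers (x, y) with x² - 91y² = 1, i.e., x² = 91y² + 1.
Try successive y values:
y = 1: x² = 91·1² + 1 = 92, not a perfect square
y = 2: x² = 91·2² + 1 = 365, not a perfect square
y = 3: x² = 91·3² + 1 = 820, not a perfect square
... continuing the search (or via continued fractions) ...
y = 165: x² = 91·165² + 1 = 2477476, x = 1574 ✓

Verify: 1574² - 91·165² = 2477476 - 2477475 = 1 ✓

x = 1574, y = 165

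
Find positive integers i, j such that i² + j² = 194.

Search for i with 194 - i² a perfect square.
i = 5: 194 - 5² = 194 - 25 = 169 = 13² ✓
So i = 5, j = 13.

i = 5, j = 13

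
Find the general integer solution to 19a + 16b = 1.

Step 1: Compute gcd(19, 16) = 1.
Since 1 divides 1, solutions exist.

Step 2: Find a particular solution using extended Euclidean algorithm.
We get a₀ = -5, b₀ = 6.
Check: 19*-5 + 16*6 = 1 = 1 ✓

Step 3: Write the general solution.
a = -5 + (16/1)t = -5 + 16t
b = 6 - (19/1)t = 6 - 19t
for any integer t.

a = -5 + 16t, b = 6 - 19t for integer t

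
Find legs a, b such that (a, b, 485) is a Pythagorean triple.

We need a² + b² = 485² = 235225.
Trying: 483² + 44² = 233289 + 1936 = 235225 ✓

(483, 44, 485)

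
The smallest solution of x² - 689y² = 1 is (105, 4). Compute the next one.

Solutions to x² - Dy² = 1 are generated by powers of (x₀ + y₀√D).
The next solution satisfies x₁ + y₁√689 = (x₀ + y₀√689)², giving:
x₁ = x₀² + 689y₀² = 105² + 689·4² = 11025 + 11024 = 22049
y₁ = 2x₀y₀ = 2·105·4 = 840

Verify: 22049² - 689·840² = 486158401 - 486158400 = 1 ✓

x = 22049, y = 840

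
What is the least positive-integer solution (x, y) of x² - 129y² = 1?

We seek the smallest positive integers (x, y) with x² - 129y² = 1, i.e., x² = 129y² + 1.
Try successive y values:
y = 1: x² = 129·1² + 1 = 130, not a perfect square
y = 2: x² = 129·2² + 1 = 517, not a perfect square
y = 3: x² = 129·3² + 1 = 1162, not a perfect square
... continuing the search (or via continued fractions) ...
y = 1484: x² = 129·1484² + 1 = 284091025, x = 16855 ✓

Verify: 16855² - 129·1484² = 284091025 - 284091024 = 1 ✓

x = 16855, y = 1484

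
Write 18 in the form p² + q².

We need to find integers p, q > 0 such that p² + q² = 18.
Trying p = 3: q² = 18 - 3² = 18 - 9 = 9
q = 3
Check: 3² + 3² = 9 + 9 = 18 ✓

18 = 3² + 3²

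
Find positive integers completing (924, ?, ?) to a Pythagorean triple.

We need the other leg and hypotenuse such that 924² + x² = c².
Take x = 1305, c = 1599: 924² + 1305² = 853776 + 1703025 = 2556801 = 1599² ✓
Triple: (1305, 924, 1599)

(1305, 924, 1599)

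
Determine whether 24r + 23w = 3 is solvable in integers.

Step 1: Compute gcd(24, 23).
gcd(24, 23) = 1

Step 2: Check divisibility.
Does 1 divide 3? 3 = 1 x 3, so yes.

By the theorem on linear Diophantine equations, 24r + 23w = 3 has integer solutions if and only if gcd(24, 23) divides 3. Since 1 | 3, solutions exist.

Yes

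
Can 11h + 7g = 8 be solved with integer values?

Step 1: Compute gcd(11, 7).
gcd(11, 7) = 1

Step 2: Check divisibility.
Does 1 divide 8? 8 = 1 x 8, so yes.

By the theorem on linear Diophantine equations, 11h + 7g = 8 has integer solutions if and only if gcd(11, 7) divides 8. Since 1 | 8, solutions exist.

Yes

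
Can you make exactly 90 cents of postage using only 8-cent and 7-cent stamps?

We need non-negative x, y with 8x + 7y = 90.
gcd(8, 7) = 1 divides 90, so integer solutions exist.
Search for a non-negative one: x = 6 gives 7y = 90 - 48 = 42, so y = 6.
Check: 8·6 + 7·6 = 90 ✓

Yes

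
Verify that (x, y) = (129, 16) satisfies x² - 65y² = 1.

Compute x² = 129² = 16641
Compute 65y² = 65·16² = 65·256 = 16640
x² - 65y² = 16641 - 16640 = 1
Since this equals 1, (129, 16) is a solution.

Yes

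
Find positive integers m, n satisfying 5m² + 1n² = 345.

Try small values of m and check whether (345 - 5m²)/1 is a perfect square.
m = 7: 5·7² = 245, so 1n² = 345 - 245 = 100, giving n² = 100, n = 10.
Check: 5·7² + 1·10² = 245 + 100 = 345 ✓

m = 7, n = 10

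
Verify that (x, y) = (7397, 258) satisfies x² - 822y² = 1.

Compute x² = 7397² = 54715609
Compute 822y² = 822·258² = 822·66564 = 54715608
x² - 822y² = 54715609 - 54715608 = 1
Since this equals 1, (7397, 258) is a solution.

Yes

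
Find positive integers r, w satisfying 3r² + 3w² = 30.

Try small values of r and check whether (30 - 3r²)/3 is a perfect square.
r = 3: 3·3² = 27, so 3w² = 30 - 27 = 3, giving w² = 1, w = 1.
Check: 3·3² + 3·1² = 27 + 3 = 30 ✓

r = 3, w = 1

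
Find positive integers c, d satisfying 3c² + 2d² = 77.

Try small values of c and check whether (77 - 3c²)/2 is a perfect square.
c = 3: 3·3² = 27, so 2d² = 77 - 27 = 50, giving d² = 25, d = 5.
Check: 3·3² + 2·5² = 27 + 50 = 77 ✓

c = 3, d = 5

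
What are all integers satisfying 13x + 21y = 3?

Step 1: Compute gcd(13, 21) = 1.
Since 1 divides 3, solutions exist.

Step 2: Find a particular solution using extended Euclidean algorithm.
We get x₀ = -24, y₀ = 15.
Check: 13*-24 + 21*15 = 3 = 3 ✓

Step 3: Write the general solution.
x = -24 + (21/1)t = -24 + 21t
y = 15 - (13/1)t = 15 - 13t
for any integer t.

x = -24 + 21t, y = 15 - 13t for integer t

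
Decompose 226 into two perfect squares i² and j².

We need to find integers i, j > 0 such that i² + j² = 226.
Trying i = 1: j² = 226 - 1² = 226 - 1 = 225
j = 15
Check: 1² + 15² = 1 + 225 = 226 ✓

226 = 1² + 15²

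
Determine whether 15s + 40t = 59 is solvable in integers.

Step 1: Compute gcd(15, 40).
gcd(15, 40) = 5

Step 2: Check divisibility.
Does 5 divide 59? 59 = 5 x 11 + 4, so no.

By the theorem on linear Diophantine equations, 15s + 40t = 59 has integer solutions if and only if gcd(15, 40) divides 59. Since 5 does not divide 59, no solutions exist.

No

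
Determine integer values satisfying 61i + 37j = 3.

Step 1: Check solvability.
gcd(61, 37) = 1
Since 1 divides 3, solutions exist.

Step 2: Apply extended Euclidean algorithm to find gcd.
We find integers such that 61*x0 + 37*y0 = 1

Step 3: Scale the particular solution.
Multiply by 3/1 = 3:
i = 51, j = -84

Step 4: Verify.
61*(51) + 37*(-84) = 3 = 3 ✓

i = 51, j = -84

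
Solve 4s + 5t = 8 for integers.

Step 1: Check solvability.
gcd(4, 5) = 1
Since 1 divides 8, solutions exist.

Step 2: Apply extended Euclidean algorithm to find gcd.
We find integers such that 4*x0 + 5*y0 = 1

Step 3: Scale the particular solution.
Multiply by 8/1 = 8:
s = -8, t = 8

Step 4: Verify.
4*(-8) + 5*(8) = 8 = 8 ✓

s = -8, t = 8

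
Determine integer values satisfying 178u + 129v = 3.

Step 1: Check solvability.
gcd(178, 129) = 1
Since 1 divides 3, solutions exist.

Step 2: Apply extended Euclidean algorithm to find gcd.
We find integers such that 178*x0 + 129*y0 = 1

Step 3: Scale the particular solution.
Multiply by 3/1 = 3:
u = -150, v = 207

Step 4: Verify.
178*(-150) + 129*(207) = 3 = 3 ✓

u = -150, v = 207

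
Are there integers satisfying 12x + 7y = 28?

Step 1: Compute gcd(12, 7).
gcd(12, 7) = 1

Step 2: Check divisibility.
Does 1 divide 28? 28 = 1 x 28, so yes.

By the theorem on linear Diophantine equations, 12x + 7y = 28 has integer solutions if and only if gcd(12, 7) divides 28. Since 1 | 28, solutions exist.

Yes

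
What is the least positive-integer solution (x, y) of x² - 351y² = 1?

We seek the smallest positive integers (x, y) with x² - 351y² = 1, i.e., x² = 351y² + 1.
Try successive y values:
y = 1: x² = 351·1² + 1 = 352, not a perfect square
y = 2: x² = 351·2² + 1 = 1405, not a perfect square
y = 3: x² = 351·3² + 1 = 3160, not a perfect square
... continuing the search (or via continued fractions) ...
y = 3332: x² = 351·3332² + 1 = 3896880625, x = 62425 ✓

Verify: 62425² - 351·3332² = 3896880625 - 3896880624 = 1 ✓

x = 62425, y = 3332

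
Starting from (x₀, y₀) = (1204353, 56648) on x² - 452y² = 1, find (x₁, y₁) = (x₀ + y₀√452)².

Solutions to x² - Dy² = 1 are generated by powers of (x₀ + y₀√D).
The next solution satisfies x₁ + y₁√452 = (x₀ + y₀√452)², giving:
x₁ = x₀² + 452y₀² = 1204353² + 452·56648² = 1450466148609 + 1450466148608 = 2900932297217
y₁ = 2x₀y₀ = 2·1204353·56648 = 136448377488

Verify: 2900932297217² - 452·136448377488² = 8415408193036700825945089 - 8415408193036700825945088 = 1 ✓

x = 2900932297217, y = 136448377488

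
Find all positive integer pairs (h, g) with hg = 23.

The positive divisors of 23 are: 1, 23.
Each divisor d gives the pair (d, 23/d):
(1, 23), (23, 1)

(1, 23), (23, 1)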